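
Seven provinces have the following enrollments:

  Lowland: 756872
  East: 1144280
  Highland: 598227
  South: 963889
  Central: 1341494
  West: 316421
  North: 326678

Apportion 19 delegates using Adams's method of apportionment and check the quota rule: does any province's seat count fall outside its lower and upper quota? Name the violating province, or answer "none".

Standard quotas: Lowland 2.640, East 3.991, Highland 2.086, South 3.362, Central 4.679, West 1.104, North 1.139.
Adams allocation: Lowland 3, East 4, Highland 2, South 3, Central 5, West 1, North 1.
Every allocation lies between the lower and upper quota.

none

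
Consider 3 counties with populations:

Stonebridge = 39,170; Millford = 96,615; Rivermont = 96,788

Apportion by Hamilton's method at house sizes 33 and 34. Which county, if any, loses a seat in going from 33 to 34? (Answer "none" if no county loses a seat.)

none

At 33 seats: Stonebridge 5, Millford 14, Rivermont 14.
At 34 seats: Stonebridge 6, Millford 14, Rivermont 14.
No county's allocation decreased.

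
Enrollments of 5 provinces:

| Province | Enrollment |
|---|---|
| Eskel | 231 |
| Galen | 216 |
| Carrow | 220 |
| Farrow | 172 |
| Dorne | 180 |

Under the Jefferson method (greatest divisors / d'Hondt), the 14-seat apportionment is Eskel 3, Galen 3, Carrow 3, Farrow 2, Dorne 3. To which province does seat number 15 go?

Eskel

Priority for the next seat is population ÷ (current seats + 1).
Priorities: Eskel 57.750, Galen 54.000, Carrow 55.000, Farrow 57.333, Dorne 45.000.
Highest priority: Eskel.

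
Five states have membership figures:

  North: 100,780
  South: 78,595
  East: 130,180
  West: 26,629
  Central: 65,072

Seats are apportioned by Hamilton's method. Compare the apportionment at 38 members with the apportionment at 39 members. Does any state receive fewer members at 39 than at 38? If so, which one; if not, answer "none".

West

At 38 seats: North 10, South 7, East 12, West 3, Central 6.
At 39 seats: North 10, South 8, East 13, West 2, Central 6.
West drops from 3 to 2.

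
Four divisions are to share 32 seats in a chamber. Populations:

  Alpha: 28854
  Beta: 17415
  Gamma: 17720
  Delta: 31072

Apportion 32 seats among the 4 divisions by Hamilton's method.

Alpha 10, Beta 6, Gamma 6, Delta 10

Total 95061; standard divisor 95061/32 ≈ 2970.656.
Standard quotas: Alpha 9.7130, Beta 5.8623, Gamma 5.9650, Delta 10.4596.
Lower quotas: Alpha 9, Beta 5, Gamma 5, Delta 10 (sum 29, leaving 3 seats).
Remainders in descending order: Gamma 0.9650, Beta 0.8623, Alpha 0.7130, Delta 0.4596.
The surplus seats go to Gamma, Beta, Alpha.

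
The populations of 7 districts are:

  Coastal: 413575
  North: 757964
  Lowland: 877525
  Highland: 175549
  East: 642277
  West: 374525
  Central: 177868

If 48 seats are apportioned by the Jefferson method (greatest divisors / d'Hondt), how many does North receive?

11

Standard divisor 3419283/48 ≈ 71235.062; standard quotas: Coastal 5.806, North 10.640, Lowland 12.319, Highland 2.464, East 9.016, West 5.258, Central 2.497.
Rounding down gives 5, 10, 12, 2, 9, 5, 2 = 45 seats, so the divisor must be adjusted.
With modified divisor 65900: modified quotas Coastal 6.276, North 11.502, Lowland 13.316, Highland 2.664, East 9.746, West 5.683, Central 2.699.
Rounding down: Coastal 6, North 11, Lowland 13, Highland 2, East 9, West 5, Central 2 (total 48).
North receives 11.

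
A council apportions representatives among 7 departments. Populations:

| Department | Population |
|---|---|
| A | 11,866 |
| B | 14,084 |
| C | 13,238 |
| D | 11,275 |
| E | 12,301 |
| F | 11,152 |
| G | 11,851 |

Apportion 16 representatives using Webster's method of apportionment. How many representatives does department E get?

Standard divisor 85767/16 ≈ 5360.438; standard quotas: A 2.214, B 2.627, C 2.470, D 2.103, E 2.295, F 2.080, G 2.211.
Rounding to the nearest integer gives 2, 3, 2, 2, 2, 2, 2 = 15 seats, so the divisor must be adjusted.
With modified divisor 5100: modified quotas A 2.327, B 2.762, C 2.596, D 2.211, E 2.412, F 2.187, G 2.324.
Rounding to the nearest integer: A 2, B 3, C 3, D 2, E 2, F 2, G 2 (total 16).
E receives 2.

2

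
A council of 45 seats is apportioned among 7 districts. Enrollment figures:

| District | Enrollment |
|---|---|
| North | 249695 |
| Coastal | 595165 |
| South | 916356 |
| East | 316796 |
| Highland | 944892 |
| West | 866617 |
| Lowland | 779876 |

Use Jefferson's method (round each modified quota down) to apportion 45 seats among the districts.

North: 2, Coastal: 6, South: 9, East: 3, Highland: 9, West: 8, Lowland: 8

Standard divisor 4669397/45 ≈ 103764.378; standard quotas: North 2.406, Coastal 5.736, South 8.831, East 3.053, Highland 9.106, West 8.352, Lowland 7.516.
Rounding down gives 2, 5, 8, 3, 9, 8, 7 = 42 seats, so the divisor must be adjusted.
With modified divisor 96900: modified quotas North 2.577, Coastal 6.142, South 9.457, East 3.269, Highland 9.751, West 8.943, Lowland 8.048.
Rounding down: North 2, Coastal 6, South 9, East 3, Highland 9, West 8, Lowland 8 (total 45).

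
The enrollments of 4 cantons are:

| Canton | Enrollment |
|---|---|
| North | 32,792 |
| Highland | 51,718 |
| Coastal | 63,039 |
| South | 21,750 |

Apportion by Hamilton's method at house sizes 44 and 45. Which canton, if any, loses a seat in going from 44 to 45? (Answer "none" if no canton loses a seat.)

North

At 44 seats: North 9, Highland 13, Coastal 16, South 6.
At 45 seats: North 8, Highland 14, Coastal 17, South 6.
North drops from 9 to 8.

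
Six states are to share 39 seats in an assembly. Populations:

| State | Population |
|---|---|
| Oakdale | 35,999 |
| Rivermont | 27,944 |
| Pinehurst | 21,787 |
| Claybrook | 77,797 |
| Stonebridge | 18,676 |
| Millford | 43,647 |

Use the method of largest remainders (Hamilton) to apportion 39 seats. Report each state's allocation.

Total 225850; standard divisor 225850/39 ≈ 5791.026.
Standard quotas: Oakdale 6.2163, Rivermont 4.8254, Pinehurst 3.7622, Claybrook 13.4341, Stonebridge 3.2250, Millford 7.5370.
Lower quotas: Oakdale 6, Rivermont 4, Pinehurst 3, Claybrook 13, Stonebridge 3, Millford 7 (sum 36, leaving 3 seats).
Remainders in descending order: Rivermont 0.8254, Pinehurst 0.7622, Millford 0.5370, Claybrook 0.4341, Stonebridge 0.2250, Oakdale 0.2163.
The surplus seats go to Rivermont, Pinehurst, Millford.

Oakdale 6, Rivermont 5, Pinehurst 4, Claybrook 13, Stonebridge 3, Millford 8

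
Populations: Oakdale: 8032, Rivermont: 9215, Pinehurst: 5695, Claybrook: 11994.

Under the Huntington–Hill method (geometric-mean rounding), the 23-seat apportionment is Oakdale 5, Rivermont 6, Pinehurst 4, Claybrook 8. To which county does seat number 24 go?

Oakdale

Priority for the next seat is population ÷ (√(s·(s+1))).
Priorities: Oakdale 1466.436, Rivermont 1421.905, Pinehurst 1273.441, Claybrook 1413.506.
Highest priority: Oakdale.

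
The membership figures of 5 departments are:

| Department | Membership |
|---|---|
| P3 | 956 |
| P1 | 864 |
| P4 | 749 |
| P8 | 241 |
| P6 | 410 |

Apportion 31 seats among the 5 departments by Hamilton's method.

P3 9; P1 8; P4 7; P8 3; P6 4

Total 3220; standard divisor 3220/31 ≈ 103.871.
Standard quotas: P3 9.204, P1 8.318, P4 7.211, P8 2.320, P6 3.947.
Lower quotas: P3 9, P1 8, P4 7, P8 2, P6 3 (sum 29, leaving 2 seats).
Remainders in descending order: P6 0.947, P8 0.320, P1 0.318, P4 0.211, P3 0.204.
The surplus seats go to P6, P8.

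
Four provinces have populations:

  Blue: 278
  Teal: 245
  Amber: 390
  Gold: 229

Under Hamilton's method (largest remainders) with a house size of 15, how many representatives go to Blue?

The standard divisor is 1142/15 ≈ 76.133.
Standard quotas: Blue 3.651, Teal 3.218, Amber 5.123, Gold 3.008.
Lower quotas: Blue 3, Teal 3, Amber 5, Gold 3 (sum 14, leaving 1 seat).
Remainders in descending order: Blue 0.651, Teal 0.218, Amber 0.123, Gold 0.008.
Largest remainder: Blue receives the extra seat.
Blue receives 4.

4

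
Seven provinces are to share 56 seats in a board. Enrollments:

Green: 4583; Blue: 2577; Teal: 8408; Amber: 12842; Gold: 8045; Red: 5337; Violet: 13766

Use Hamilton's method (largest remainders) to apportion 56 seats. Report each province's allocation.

Green 5; Blue 3; Teal 8; Amber 13; Gold 8; Red 5; Violet 14

The standard divisor is 55558/56 ≈ 992.107.
Standard quotas: Green 4.6195, Blue 2.5975, Teal 8.4749, Amber 12.9442, Gold 8.1090, Red 5.3795, Violet 13.8755.
Lower quotas: Green 4, Blue 2, Teal 8, Amber 12, Gold 8, Red 5, Violet 13 (sum 52, leaving 4 seats).
Remainders in descending order: Amber 0.9442, Violet 0.8755, Green 0.6195, Blue 0.5975, Teal 0.4749, Red 0.3795, Gold 0.1090.
The surplus seats go to Amber, Violet, Green, Blue.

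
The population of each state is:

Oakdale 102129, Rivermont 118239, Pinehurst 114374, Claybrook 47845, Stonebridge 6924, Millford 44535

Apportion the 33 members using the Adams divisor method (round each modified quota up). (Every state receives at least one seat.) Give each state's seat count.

Standard divisor 434046/33 ≈ 13152.909; standard quotas: Oakdale 7.765, Rivermont 8.990, Pinehurst 8.696, Claybrook 3.638, Stonebridge 0.526, Millford 3.386.
Rounding up gives 8, 9, 9, 4, 1, 4 = 35 seats, so the divisor must be adjusted.
With modified divisor 14700: modified quotas Oakdale 6.948, Rivermont 8.043, Pinehurst 7.781, Claybrook 3.255, Stonebridge 0.471, Millford 3.030.
Rounding up: Oakdale 7, Rivermont 9, Pinehurst 8, Claybrook 4, Stonebridge 1, Millford 4 (total 33).

Oakdale=7; Rivermont=9; Pinehurst=8; Claybrook=4; Stonebridge=1; Millford=4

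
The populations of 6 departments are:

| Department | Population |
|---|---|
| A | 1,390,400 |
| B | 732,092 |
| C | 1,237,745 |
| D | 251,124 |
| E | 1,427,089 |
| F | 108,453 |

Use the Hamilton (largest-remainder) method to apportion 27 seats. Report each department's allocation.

A 7; B 4; C 7; D 1; E 7; F 1

Total 5146903; standard divisor 5146903/27 ≈ 190626.037.
Standard quotas: A 7.2939, B 3.8405, C 6.4931, D 1.3174, E 7.4863, F 0.5689.
Lower quotas: A 7, B 3, C 6, D 1, E 7, F 0 (sum 24, leaving 3 seats).
Remainders in descending order: B 0.8405, F 0.5689, C 0.4931, E 0.4863, D 0.3174, A 0.2939.
Largest remainders: B, F, C receive the extra seats.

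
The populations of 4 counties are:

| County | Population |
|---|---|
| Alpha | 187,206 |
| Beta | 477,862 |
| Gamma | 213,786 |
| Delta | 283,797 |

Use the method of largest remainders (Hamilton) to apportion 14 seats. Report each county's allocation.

The standard divisor is 1162651/14 ≈ 83046.5.
Standard quotas: Alpha 2.2542, Beta 5.7541, Gamma 2.5743, Delta 3.4173.
Lower quotas: Alpha 2, Beta 5, Gamma 2, Delta 3 (sum 12, leaving 2 seats).
Remainders in descending order: Beta 0.7541, Gamma 0.5743, Delta 0.4173, Alpha 0.2542.
The surplus seats go to Beta, Gamma.

Alpha 2, Beta 6, Gamma 3, Delta 3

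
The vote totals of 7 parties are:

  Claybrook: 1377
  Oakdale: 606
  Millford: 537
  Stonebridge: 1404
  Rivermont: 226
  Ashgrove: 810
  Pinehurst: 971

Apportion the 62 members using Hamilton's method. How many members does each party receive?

Standard divisor: 5931 ÷ 62 ≈ 95.661.
Standard quotas: Claybrook 14.395, Oakdale 6.335, Millford 5.614, Stonebridge 14.677, Rivermont 2.363, Ashgrove 8.467, Pinehurst 10.150.
Lower quotas: Claybrook 14, Oakdale 6, Millford 5, Stonebridge 14, Rivermont 2, Ashgrove 8, Pinehurst 10 (sum 59, leaving 3 seats).
Remainders in descending order: Stonebridge 0.677, Millford 0.614, Ashgrove 0.467, Claybrook 0.395, Rivermont 0.363, Oakdale 0.335, Pinehurst 0.150.
Largest remainders: Stonebridge, Millford, Ashgrove receive the extra seats.

Claybrook=14, Oakdale=6, Millford=6, Stonebridge=15, Rivermont=2, Ashgrove=9, Pinehurst=10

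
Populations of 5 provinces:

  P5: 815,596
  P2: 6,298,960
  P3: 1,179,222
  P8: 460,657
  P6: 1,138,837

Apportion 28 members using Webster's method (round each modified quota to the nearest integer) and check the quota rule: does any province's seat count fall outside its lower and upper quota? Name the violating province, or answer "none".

Standard quotas: P5 2.308, P2 17.827, P3 3.337, P8 1.304, P6 3.223.
Webster allocation: P5 2, P2 19, P3 3, P8 1, P6 3.
P2 has quota 17.827 (lower 17, upper 18) but receives 19 — outside the quota interval.

P2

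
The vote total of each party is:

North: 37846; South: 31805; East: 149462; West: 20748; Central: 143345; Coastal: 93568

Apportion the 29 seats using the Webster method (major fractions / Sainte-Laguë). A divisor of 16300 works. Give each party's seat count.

North 2, South 2, East 9, West 1, Central 9, Coastal 6

With modified divisor 16300: modified quotas North 2.322, South 1.951, East 9.169, West 1.273, Central 8.794, Coastal 5.740.
Rounding to the nearest integer: North 2, South 2, East 9, West 1, Central 9, Coastal 6 (total 29).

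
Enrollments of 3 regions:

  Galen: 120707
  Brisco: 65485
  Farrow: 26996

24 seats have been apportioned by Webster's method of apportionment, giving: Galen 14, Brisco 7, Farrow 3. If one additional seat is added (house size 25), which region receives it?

Brisco

Priority for the next seat is population ÷ (current seats + 0.5).
Priorities: Galen 8324.621, Brisco 8731.333, Farrow 7713.143.
Highest priority: Brisco.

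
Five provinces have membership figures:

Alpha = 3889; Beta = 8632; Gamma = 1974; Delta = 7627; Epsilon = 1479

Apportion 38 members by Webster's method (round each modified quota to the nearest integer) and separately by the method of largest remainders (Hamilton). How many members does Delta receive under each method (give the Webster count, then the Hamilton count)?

13 and 12

Webster: Alpha 6, Beta 14, Gamma 3, Delta 13, Epsilon 2.
Hamilton: Alpha 6, Beta 14, Gamma 3, Delta 12, Epsilon 3.
Delta gets 13 under Webster and 12 under Hamilton.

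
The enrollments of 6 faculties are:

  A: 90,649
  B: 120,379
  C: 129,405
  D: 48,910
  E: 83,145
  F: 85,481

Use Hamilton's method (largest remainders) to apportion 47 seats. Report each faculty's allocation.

A=8, B=10, C=11, D=4, E=7, F=7

Standard divisor: 557969 ÷ 47 ≈ 11871.681.
Standard quotas: A 7.6357, B 10.1400, C 10.9003, D 4.1199, E 7.0036, F 7.2004.
Lower quotas: A 7, B 10, C 10, D 4, E 7, F 7 (sum 45, leaving 2 seats).
Remainders in descending order: C 0.9003, A 0.6357, F 0.2004, B 0.1400, D 0.1199, E 0.0036.
Largest remainders: C, A receive the extra seats.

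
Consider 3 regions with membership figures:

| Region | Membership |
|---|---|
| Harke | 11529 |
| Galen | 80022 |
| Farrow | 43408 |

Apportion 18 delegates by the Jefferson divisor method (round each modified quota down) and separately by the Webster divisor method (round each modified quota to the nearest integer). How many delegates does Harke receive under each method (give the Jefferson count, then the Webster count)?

1 and 2

Jefferson: Harke 1, Galen 11, Farrow 6.
Webster: Harke 2, Galen 10, Farrow 6.
Harke gets 1 under Jefferson and 2 under Webster.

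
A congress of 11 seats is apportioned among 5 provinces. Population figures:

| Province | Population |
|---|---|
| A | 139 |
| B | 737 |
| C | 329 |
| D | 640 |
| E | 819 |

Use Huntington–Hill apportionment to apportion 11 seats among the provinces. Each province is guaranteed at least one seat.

With divisor 249: modified quotas A 0.558, B 2.960, C 1.321, D 2.570, E 3.289.
Geometric-mean thresholds: A (min 1), B √(2·3)=2.449, C √(1·2)=1.414, D √(2·3)=2.449, E √(3·4)=3.464.
Each quota rounded against its threshold gives A 1, B 3, C 1, D 3, E 3 (total 11).

A: 1, B: 3, C: 1, D: 3, E: 3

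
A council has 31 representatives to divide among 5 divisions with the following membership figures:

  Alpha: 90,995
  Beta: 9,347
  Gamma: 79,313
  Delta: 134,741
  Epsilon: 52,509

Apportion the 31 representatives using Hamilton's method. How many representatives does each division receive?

The standard divisor is 366905/31 ≈ 11835.645.
Standard quotas: Alpha 7.6882, Beta 0.7897, Gamma 6.7012, Delta 11.3843, Epsilon 4.4365.
Lower quotas: Alpha 7, Beta 0, Gamma 6, Delta 11, Epsilon 4 (sum 28, leaving 3 seats).
Remainders in descending order: Beta 0.7897, Gamma 0.7012, Alpha 0.6882, Epsilon 0.4365, Delta 0.3843.
The surplus seats go to Beta, Gamma, Alpha.

Alpha 8, Beta 1, Gamma 7, Delta 11, Epsilon 4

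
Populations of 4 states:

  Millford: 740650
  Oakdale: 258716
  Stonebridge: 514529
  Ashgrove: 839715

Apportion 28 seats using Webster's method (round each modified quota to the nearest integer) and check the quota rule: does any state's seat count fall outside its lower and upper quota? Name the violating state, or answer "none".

none

Standard quotas: Millford 8.811, Oakdale 3.078, Stonebridge 6.121, Ashgrove 9.990.
Webster allocation: Millford 9, Oakdale 3, Stonebridge 6, Ashgrove 10.
Every allocation lies between the lower and upper quota.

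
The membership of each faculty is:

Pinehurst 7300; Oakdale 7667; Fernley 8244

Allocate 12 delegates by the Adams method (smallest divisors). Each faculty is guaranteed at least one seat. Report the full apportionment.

Pinehurst=4, Oakdale=4, Fernley=4

Standard divisor 23211/12 ≈ 1934.25; standard quotas: Pinehurst 3.774, Oakdale 3.964, Fernley 4.262.
Rounding up gives 4, 4, 5 = 13 seats, so the divisor must be adjusted.
With modified divisor 2200: modified quotas Pinehurst 3.318, Oakdale 3.485, Fernley 3.747.
Rounding up: Pinehurst 4, Oakdale 4, Fernley 4 (total 12).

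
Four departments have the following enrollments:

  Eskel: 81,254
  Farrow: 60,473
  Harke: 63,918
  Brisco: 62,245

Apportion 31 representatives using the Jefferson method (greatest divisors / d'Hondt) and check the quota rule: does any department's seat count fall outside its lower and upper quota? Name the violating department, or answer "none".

Standard quotas: Eskel 9.403, Farrow 6.998, Harke 7.397, Brisco 7.203.
Jefferson allocation: Eskel 10, Farrow 7, Harke 7, Brisco 7.
Every allocation lies between the lower and upper quota.

none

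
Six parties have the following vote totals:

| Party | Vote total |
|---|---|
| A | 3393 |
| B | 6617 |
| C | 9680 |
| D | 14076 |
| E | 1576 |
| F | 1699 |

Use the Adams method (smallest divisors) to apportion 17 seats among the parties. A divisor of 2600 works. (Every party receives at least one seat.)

A 2; B 3; C 4; D 6; E 1; F 1

With modified divisor 2600: modified quotas A 1.305, B 2.545, C 3.723, D 5.414, E 0.606, F 0.653.
Rounding up: A 2, B 3, C 4, D 6, E 1, F 1 (total 17).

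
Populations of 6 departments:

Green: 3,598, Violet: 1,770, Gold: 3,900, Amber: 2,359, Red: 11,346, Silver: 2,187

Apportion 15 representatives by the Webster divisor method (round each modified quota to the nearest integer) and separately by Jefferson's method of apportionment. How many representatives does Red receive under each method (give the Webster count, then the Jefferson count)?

7 and 8

Webster: Green 2, Violet 1, Gold 2, Amber 2, Red 7, Silver 1.
Jefferson: Green 2, Violet 1, Gold 2, Amber 1, Red 8, Silver 1.
Red gets 7 under Webster and 8 under Jefferson.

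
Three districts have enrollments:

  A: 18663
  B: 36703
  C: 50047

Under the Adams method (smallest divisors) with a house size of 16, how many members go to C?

Standard divisor 105413/16 ≈ 6588.312; standard quotas: A 2.833, B 5.571, C 7.596.
Rounding up gives 3, 6, 8 = 17 seats, so the divisor must be adjusted.
With modified divisor 7200: modified quotas A 2.592, B 5.098, C 6.951.
Rounding up: A 3, B 6, C 7 (total 16).
C receives 7.

7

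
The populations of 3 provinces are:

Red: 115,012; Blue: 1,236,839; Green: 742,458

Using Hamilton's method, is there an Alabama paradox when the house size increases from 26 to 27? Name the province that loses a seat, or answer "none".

Red

At 26 seats: Red 2, Blue 15, Green 9.
At 27 seats: Red 1, Blue 16, Green 10.
Red drops from 2 to 1.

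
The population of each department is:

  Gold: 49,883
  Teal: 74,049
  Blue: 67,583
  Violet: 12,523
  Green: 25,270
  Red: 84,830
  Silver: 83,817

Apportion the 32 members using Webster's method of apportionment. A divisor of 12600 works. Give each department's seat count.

Gold 4, Teal 6, Blue 5, Violet 1, Green 2, Red 7, Silver 7

With modified divisor 12600: modified quotas Gold 3.959, Teal 5.877, Blue 5.364, Violet 0.994, Green 2.006, Red 6.733, Silver 6.652.
Rounding to the nearest integer: Gold 4, Teal 6, Blue 5, Violet 1, Green 2, Red 7, Silver 7 (total 32).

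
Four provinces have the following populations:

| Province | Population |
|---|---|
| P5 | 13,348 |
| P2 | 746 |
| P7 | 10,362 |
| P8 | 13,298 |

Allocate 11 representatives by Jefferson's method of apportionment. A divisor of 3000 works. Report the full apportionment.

With modified divisor 3000: modified quotas P5 4.449, P2 0.249, P7 3.454, P8 4.433.
Rounding down: P5 4, P2 0, P7 3, P8 4 (total 11).

P5: 4, P2: 0, P7: 3, P8: 4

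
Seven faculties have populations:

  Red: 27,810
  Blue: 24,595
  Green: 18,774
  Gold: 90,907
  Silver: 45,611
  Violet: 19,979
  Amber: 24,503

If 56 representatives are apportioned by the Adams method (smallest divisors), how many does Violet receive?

Standard divisor 252179/56 ≈ 4503.196; standard quotas: Red 6.176, Blue 5.462, Green 4.169, Gold 20.187, Silver 10.129, Violet 4.437, Amber 5.441.
Rounding up gives 7, 6, 5, 21, 11, 5, 6 = 61 seats, so the divisor must be adjusted.
With modified divisor 4800: modified quotas Red 5.794, Blue 5.124, Green 3.911, Gold 18.939, Silver 9.502, Violet 4.162, Amber 5.105.
Rounding up: Red 6, Blue 6, Green 4, Gold 19, Silver 10, Violet 5, Amber 6 (total 56).
Violet receives 5.

5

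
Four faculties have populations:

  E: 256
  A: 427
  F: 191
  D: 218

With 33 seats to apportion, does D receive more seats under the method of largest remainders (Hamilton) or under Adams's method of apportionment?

Hamilton: E 8, A 13, F 6, D 6.
Adams: E 8, A 12, F 6, D 7.
D gets 6 under Hamilton and 7 under Adams.

Adams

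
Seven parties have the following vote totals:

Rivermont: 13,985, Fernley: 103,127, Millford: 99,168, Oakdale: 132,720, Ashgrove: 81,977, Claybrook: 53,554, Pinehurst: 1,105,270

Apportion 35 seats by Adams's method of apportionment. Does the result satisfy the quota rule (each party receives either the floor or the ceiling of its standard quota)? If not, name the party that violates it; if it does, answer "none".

Pinehurst

Standard quotas: Rivermont 0.308, Fernley 2.270, Millford 2.183, Oakdale 2.922, Ashgrove 1.805, Claybrook 1.179, Pinehurst 24.333.
Adams allocation: Rivermont 1, Fernley 3, Millford 2, Oakdale 3, Ashgrove 2, Claybrook 2, Pinehurst 22.
Pinehurst has quota 24.333 (lower 24, upper 25) but receives 22 — outside the quota interval.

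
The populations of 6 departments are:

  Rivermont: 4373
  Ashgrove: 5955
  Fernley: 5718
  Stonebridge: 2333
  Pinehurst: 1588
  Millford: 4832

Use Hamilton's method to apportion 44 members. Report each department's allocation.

Rivermont 8; Ashgrove 10; Fernley 10; Stonebridge 4; Pinehurst 3; Millford 9

The standard divisor is 24799/44 ≈ 563.614.
Standard quotas: Rivermont 7.7589, Ashgrove 10.5657, Fernley 10.1452, Stonebridge 4.1394, Pinehurst 2.8175, Millford 8.5732.
Lower quotas: Rivermont 7, Ashgrove 10, Fernley 10, Stonebridge 4, Pinehurst 2, Millford 8 (sum 41, leaving 3 seats).
Remainders in descending order: Pinehurst 0.8175, Rivermont 0.7589, Millford 0.5732, Ashgrove 0.5657, Fernley 0.1452, Stonebridge 0.1394.
The surplus seats go to Pinehurst, Rivermont, Millford.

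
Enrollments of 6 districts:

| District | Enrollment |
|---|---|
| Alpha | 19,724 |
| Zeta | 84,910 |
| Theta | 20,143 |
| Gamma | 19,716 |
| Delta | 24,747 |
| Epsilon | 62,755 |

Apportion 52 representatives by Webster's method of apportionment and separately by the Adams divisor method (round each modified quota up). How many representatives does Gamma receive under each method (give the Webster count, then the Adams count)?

4 and 5

Webster: Alpha 4, Zeta 19, Theta 5, Gamma 4, Delta 6, Epsilon 14.
Adams: Alpha 5, Zeta 18, Theta 5, Gamma 5, Delta 6, Epsilon 13.
Gamma gets 4 under Webster and 5 under Adams.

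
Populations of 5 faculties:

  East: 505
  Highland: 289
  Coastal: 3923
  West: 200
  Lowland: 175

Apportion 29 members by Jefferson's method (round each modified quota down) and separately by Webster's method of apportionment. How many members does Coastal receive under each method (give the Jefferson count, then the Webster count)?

23 and 22

Jefferson: East 3, Highland 1, Coastal 23, West 1, Lowland 1.
Webster: East 3, Highland 2, Coastal 22, West 1, Lowland 1.
Coastal gets 23 under Jefferson and 22 under Webster.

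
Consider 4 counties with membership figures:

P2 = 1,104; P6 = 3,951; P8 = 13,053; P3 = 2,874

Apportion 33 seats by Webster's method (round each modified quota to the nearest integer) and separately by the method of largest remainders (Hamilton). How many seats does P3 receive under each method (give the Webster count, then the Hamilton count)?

Webster: P2 2, P6 6, P8 20, P3 5.
Hamilton: P2 2, P6 6, P8 21, P3 4.
P3 gets 5 under Webster and 4 under Hamilton.

5 and 4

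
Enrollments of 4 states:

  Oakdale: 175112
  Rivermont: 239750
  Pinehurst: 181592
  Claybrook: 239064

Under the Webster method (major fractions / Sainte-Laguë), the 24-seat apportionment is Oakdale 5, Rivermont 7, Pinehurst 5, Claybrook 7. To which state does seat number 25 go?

Pinehurst

Priority for the next seat is population ÷ (current seats + 0.5).
Priorities: Oakdale 31838.545, Rivermont 31966.667, Pinehurst 33016.727, Claybrook 31875.200.
Highest priority: Pinehurst.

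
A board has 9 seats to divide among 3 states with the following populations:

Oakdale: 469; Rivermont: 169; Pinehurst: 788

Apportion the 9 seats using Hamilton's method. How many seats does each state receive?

Total 1426; standard divisor 1426/9 ≈ 158.444.
Standard quotas: Oakdale 2.960, Rivermont 1.067, Pinehurst 4.973.
Lower quotas: Oakdale 2, Rivermont 1, Pinehurst 4 (sum 7, leaving 2 seats).
Remainders in descending order: Pinehurst 0.973, Oakdale 0.960, Rivermont 0.067.
Largest remainders: Pinehurst, Oakdale receive the extra seats.

Oakdale 3, Rivermont 1, Pinehurst 5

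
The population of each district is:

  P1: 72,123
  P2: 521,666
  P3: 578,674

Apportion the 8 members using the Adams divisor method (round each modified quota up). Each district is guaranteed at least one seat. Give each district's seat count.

P1=1; P2=3; P3=4

Standard divisor 1172463/8 ≈ 146557.875; standard quotas: P1 0.492, P2 3.559, P3 3.948.
Rounding up gives 1, 4, 4 = 9 seats, so the divisor must be adjusted.
With modified divisor 183400: modified quotas P1 0.393, P2 2.844, P3 3.155.
Rounding up: P1 1, P2 3, P3 4 (total 8).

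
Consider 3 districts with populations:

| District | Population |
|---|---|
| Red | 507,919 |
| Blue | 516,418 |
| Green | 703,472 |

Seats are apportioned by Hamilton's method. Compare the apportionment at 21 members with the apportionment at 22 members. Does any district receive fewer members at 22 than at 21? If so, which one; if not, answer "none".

none

At 21 seats: Red 6, Blue 6, Green 9.
At 22 seats: Red 6, Blue 7, Green 9.
No district's allocation decreased.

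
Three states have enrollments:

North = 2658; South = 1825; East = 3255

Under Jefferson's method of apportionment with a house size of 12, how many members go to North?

4

Standard divisor 7738/12 ≈ 644.833; standard quotas: North 4.122, South 2.830, East 5.048.
Rounding down gives 4, 2, 5 = 11 seats, so the divisor must be adjusted.
With modified divisor 600: modified quotas North 4.430, South 3.042, East 5.425.
Rounding down: North 4, South 3, East 5 (total 12).
North receives 4.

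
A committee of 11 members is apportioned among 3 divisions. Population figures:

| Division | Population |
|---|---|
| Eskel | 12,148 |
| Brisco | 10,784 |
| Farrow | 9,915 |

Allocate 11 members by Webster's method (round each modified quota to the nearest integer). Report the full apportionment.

Standard divisor 32847/11 ≈ 2986.091; standard quotas: Eskel 4.068, Brisco 3.611, Farrow 3.320.
Rounding to the nearest integer gives Eskel 4, Brisco 4, Farrow 3 — total 11, matching the house size, so no adjustment is needed.

Eskel=4, Brisco=4, Farrow=3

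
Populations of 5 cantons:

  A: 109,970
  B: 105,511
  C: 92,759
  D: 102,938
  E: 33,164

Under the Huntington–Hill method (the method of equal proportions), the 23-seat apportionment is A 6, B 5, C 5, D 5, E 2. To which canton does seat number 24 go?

B

Priority for the next seat is population ÷ (√(s·(s+1))).
Priorities: A 16968.739, B 19263.585, C 16935.399, D 18793.822, E 13539.146.
Highest priority: B.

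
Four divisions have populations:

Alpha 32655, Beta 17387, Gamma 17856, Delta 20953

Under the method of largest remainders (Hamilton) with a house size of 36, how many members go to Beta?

Total 88851; standard divisor 88851/36 ≈ 2468.083.
Standard quotas: Alpha 13.2309, Beta 7.0447, Gamma 7.2348, Delta 8.4896.
Lower quotas: Alpha 13, Beta 7, Gamma 7, Delta 8 (sum 35, leaving 1 seat).
Remainders in descending order: Delta 0.4896, Gamma 0.2348, Alpha 0.2309, Beta 0.0447.
Largest remainder: Delta receives the extra seat.
Beta receives 7.

7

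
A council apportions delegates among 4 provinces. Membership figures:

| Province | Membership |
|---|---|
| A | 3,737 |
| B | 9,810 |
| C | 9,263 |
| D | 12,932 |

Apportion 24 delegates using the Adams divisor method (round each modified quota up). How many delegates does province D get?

Standard divisor 35742/24 ≈ 1489.25; standard quotas: A 2.509, B 6.587, C 6.220, D 8.684.
Rounding up gives 3, 7, 7, 9 = 26 seats, so the divisor must be adjusted.
With modified divisor 1626: modified quotas A 2.298, B 6.033, C 5.697, D 7.953.
Rounding up: A 3, B 7, C 6, D 8 (total 24).
D receives 8.

8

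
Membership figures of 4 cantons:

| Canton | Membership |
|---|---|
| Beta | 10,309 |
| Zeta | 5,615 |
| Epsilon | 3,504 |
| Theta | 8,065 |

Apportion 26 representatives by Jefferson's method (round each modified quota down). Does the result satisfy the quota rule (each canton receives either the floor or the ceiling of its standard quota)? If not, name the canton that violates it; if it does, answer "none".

Standard quotas: Beta 9.749, Zeta 5.310, Epsilon 3.314, Theta 7.627.
Jefferson allocation: Beta 10, Zeta 5, Epsilon 3, Theta 8.
Every allocation lies between the lower and upper quota.

none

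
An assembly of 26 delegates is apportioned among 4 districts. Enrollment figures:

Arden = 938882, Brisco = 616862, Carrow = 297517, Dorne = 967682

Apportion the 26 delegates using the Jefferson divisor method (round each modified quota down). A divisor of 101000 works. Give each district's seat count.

Arden=9; Brisco=6; Carrow=2; Dorne=9

With modified divisor 101000: modified quotas Arden 9.296, Brisco 6.108, Carrow 2.946, Dorne 9.581.
Rounding down: Arden 9, Brisco 6, Carrow 2, Dorne 9 (total 26).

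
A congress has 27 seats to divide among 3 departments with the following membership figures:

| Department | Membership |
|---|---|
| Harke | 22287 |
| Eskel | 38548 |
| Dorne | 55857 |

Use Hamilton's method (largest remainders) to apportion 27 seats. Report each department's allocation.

Harke=5, Eskel=9, Dorne=13

The standard divisor is 116692/27 ≈ 4321.926.
Standard quotas: Harke 5.1567, Eskel 8.9192, Dorne 12.9241.
Lower quotas: Harke 5, Eskel 8, Dorne 12 (sum 25, leaving 2 seats).
Remainders in descending order: Dorne 0.9241, Eskel 0.9192, Harke 0.1567.
The surplus seats go to Dorne, Eskel.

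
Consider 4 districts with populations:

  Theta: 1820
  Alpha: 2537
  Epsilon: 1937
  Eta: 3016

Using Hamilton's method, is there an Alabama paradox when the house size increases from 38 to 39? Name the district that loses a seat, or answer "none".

At 38 seats: Theta 8, Alpha 10, Epsilon 8, Eta 12.
At 39 seats: Theta 7, Alpha 11, Epsilon 8, Eta 13.
Theta drops from 8 to 7.

Theta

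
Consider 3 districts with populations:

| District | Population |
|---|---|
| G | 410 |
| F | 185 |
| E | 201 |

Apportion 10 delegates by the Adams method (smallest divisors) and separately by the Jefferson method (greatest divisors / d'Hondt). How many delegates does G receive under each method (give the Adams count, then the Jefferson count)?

5 and 6

Adams: G 5, F 2, E 3.
Jefferson: G 6, F 2, E 2.
G gets 5 under Adams and 6 under Jefferson.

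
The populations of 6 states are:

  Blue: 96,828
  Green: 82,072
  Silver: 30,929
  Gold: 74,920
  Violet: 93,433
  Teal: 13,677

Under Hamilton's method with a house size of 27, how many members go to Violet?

6

Standard divisor: 391859 ÷ 27 ≈ 14513.296.
Standard quotas: Blue 6.6717, Green 5.6550, Silver 2.1311, Gold 5.1622, Violet 6.4378, Teal 0.9424.
Lower quotas: Blue 6, Green 5, Silver 2, Gold 5, Violet 6, Teal 0 (sum 24, leaving 3 seats).
Remainders in descending order: Teal 0.9424, Blue 0.6717, Green 0.6550, Violet 0.4378, Gold 0.1622, Silver 0.1311.
The surplus seats go to Teal, Blue, Green.
Violet receives 6.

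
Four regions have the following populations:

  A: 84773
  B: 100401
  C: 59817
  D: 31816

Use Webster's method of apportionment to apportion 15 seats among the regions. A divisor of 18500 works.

A 5; B 5; C 3; D 2

With modified divisor 18500: modified quotas A 4.582, B 5.427, C 3.233, D 1.720.
Rounding to the nearest integer: A 5, B 5, C 3, D 2 (total 15).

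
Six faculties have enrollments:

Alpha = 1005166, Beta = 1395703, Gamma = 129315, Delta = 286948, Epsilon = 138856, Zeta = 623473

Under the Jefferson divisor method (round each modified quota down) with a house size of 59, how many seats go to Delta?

4

Standard divisor 3579461/59 ≈ 60668.831; standard quotas: Alpha 16.568, Beta 23.005, Gamma 2.131, Delta 4.730, Epsilon 2.289, Zeta 10.277.
Rounding down gives 16, 23, 2, 4, 2, 10 = 57 seats, so the divisor must be adjusted.
With modified divisor 57800: modified quotas Alpha 17.390, Beta 24.147, Gamma 2.237, Delta 4.964, Epsilon 2.402, Zeta 10.787.
Rounding down: Alpha 17, Beta 24, Gamma 2, Delta 4, Epsilon 2, Zeta 10 (total 59).
Delta receives 4.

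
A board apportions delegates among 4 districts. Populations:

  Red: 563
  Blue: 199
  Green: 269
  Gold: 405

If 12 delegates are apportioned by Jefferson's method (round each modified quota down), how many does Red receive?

5

Standard divisor 1436/12 ≈ 119.667; standard quotas: Red 4.705, Blue 1.663, Green 2.248, Gold 3.384.
Rounding down gives 4, 1, 2, 3 = 10 seats, so the divisor must be adjusted.
With modified divisor 100.72: modified quotas Red 5.590, Blue 1.976, Green 2.671, Gold 4.021.
Rounding down: Red 5, Blue 1, Green 2, Gold 4 (total 12).
Red receives 5.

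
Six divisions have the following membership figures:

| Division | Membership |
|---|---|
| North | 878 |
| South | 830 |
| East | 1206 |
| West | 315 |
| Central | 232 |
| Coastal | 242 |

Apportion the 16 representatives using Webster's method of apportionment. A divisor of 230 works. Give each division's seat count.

With modified divisor 230: modified quotas North 3.817, South 3.609, East 5.243, West 1.370, Central 1.009, Coastal 1.052.
Rounding to the nearest integer: North 4, South 4, East 5, West 1, Central 1, Coastal 1 (total 16).

North=4; South=4; East=5; West=1; Central=1; Coastal=1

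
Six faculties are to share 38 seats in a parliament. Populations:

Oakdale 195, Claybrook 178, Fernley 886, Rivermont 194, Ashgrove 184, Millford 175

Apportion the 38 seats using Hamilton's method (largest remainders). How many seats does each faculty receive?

Oakdale=4; Claybrook=4; Fernley=18; Rivermont=4; Ashgrove=4; Millford=4

Standard divisor: 1812 ÷ 38 ≈ 47.684.
Standard quotas: Oakdale 4.089, Claybrook 3.733, Fernley 18.581, Rivermont 4.068, Ashgrove 3.859, Millford 3.670.
Lower quotas: Oakdale 4, Claybrook 3, Fernley 18, Rivermont 4, Ashgrove 3, Millford 3 (sum 35, leaving 3 seats).
Remainders in descending order: Ashgrove 0.859, Claybrook 0.733, Millford 0.670, Fernley 0.581, Oakdale 0.089, Rivermont 0.068.
Largest remainders: Ashgrove, Claybrook, Millford receive the extra seats.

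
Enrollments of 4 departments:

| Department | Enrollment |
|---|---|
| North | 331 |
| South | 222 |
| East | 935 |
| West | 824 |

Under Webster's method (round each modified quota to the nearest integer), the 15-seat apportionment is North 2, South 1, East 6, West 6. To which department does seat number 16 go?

South

Priority for the next seat is population ÷ (current seats + 0.5).
Priorities: North 132.400, South 148.000, East 143.846, West 126.769.
Highest priority: South.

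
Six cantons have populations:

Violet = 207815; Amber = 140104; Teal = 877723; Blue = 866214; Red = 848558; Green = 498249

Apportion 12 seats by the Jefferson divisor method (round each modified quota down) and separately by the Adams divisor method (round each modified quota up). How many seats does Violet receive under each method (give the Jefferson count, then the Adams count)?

0 and 1

Jefferson: Violet 0, Amber 0, Teal 4, Blue 3, Red 3, Green 2.
Adams: Violet 1, Amber 1, Teal 3, Blue 3, Red 2, Green 2.
Violet gets 0 under Jefferson and 1 under Adams.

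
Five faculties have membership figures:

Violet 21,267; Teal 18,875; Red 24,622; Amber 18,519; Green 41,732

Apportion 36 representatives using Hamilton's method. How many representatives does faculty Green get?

Standard divisor: 125015 ÷ 36 ≈ 3472.639.
Standard quotas: Violet 6.1242, Teal 5.4353, Red 7.0903, Amber 5.3328, Green 12.0174.
Lower quotas: Violet 6, Teal 5, Red 7, Amber 5, Green 12 (sum 35, leaving 1 seat).
Remainders in descending order: Teal 0.4353, Amber 0.3328, Violet 0.1242, Red 0.0903, Green 0.0174.
Largest remainder: Teal receives the extra seat.
Green receives 12.

12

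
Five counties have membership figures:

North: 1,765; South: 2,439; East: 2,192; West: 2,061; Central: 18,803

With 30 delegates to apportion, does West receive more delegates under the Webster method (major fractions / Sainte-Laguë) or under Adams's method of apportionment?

Webster: North 2, South 3, East 2, West 2, Central 21.
Adams: North 2, South 3, East 3, West 3, Central 19.
West gets 2 under Webster and 3 under Adams.

Adams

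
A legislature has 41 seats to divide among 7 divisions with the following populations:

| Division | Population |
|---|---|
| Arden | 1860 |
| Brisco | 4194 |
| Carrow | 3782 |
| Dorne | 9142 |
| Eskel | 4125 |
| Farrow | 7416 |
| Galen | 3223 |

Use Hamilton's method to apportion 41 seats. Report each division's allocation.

Total 33742; standard divisor 33742/41 ≈ 822.976.
Standard quotas: Arden 2.2601, Brisco 5.0961, Carrow 4.5955, Dorne 11.1085, Eskel 5.0123, Farrow 9.0112, Galen 3.9163.
Lower quotas: Arden 2, Brisco 5, Carrow 4, Dorne 11, Eskel 5, Farrow 9, Galen 3 (sum 39, leaving 2 seats).
Remainders in descending order: Galen 0.9163, Carrow 0.5955, Arden 0.2601, Dorne 0.1085, Brisco 0.0961, Eskel 0.0123, Farrow 0.0112.
Largest remainders: Galen, Carrow receive the extra seats.

Arden 2, Brisco 5, Carrow 5, Dorne 11, Eskel 5, Farrow 9, Galen 4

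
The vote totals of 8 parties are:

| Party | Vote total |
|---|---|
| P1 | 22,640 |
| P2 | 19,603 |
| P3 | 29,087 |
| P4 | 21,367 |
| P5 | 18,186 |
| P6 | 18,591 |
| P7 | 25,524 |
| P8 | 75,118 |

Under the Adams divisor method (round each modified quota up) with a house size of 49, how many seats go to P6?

4

Standard divisor 230116/49 ≈ 4696.245; standard quotas: P1 4.821, P2 4.174, P3 6.194, P4 4.550, P5 3.872, P6 3.959, P7 5.435, P8 15.995.
Rounding up gives 5, 5, 7, 5, 4, 4, 6, 16 = 52 seats, so the divisor must be adjusted.
With modified divisor 5060: modified quotas P1 4.474, P2 3.874, P3 5.748, P4 4.223, P5 3.594, P6 3.674, P7 5.044, P8 14.845.
Rounding up: P1 5, P2 4, P3 6, P4 5, P5 4, P6 4, P7 6, P8 15 (total 49).
P6 receives 4.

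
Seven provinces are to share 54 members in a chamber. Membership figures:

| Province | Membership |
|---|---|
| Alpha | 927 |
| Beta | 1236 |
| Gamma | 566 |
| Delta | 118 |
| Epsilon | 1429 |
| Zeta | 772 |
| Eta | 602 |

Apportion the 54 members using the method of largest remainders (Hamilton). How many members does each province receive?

Standard divisor: 5650 ÷ 54 ≈ 104.63.
Standard quotas: Alpha 8.860, Beta 11.813, Gamma 5.410, Delta 1.128, Epsilon 13.658, Zeta 7.378, Eta 5.754.
Lower quotas: Alpha 8, Beta 11, Gamma 5, Delta 1, Epsilon 13, Zeta 7, Eta 5 (sum 50, leaving 4 seats).
Remainders in descending order: Alpha 0.860, Beta 0.813, Eta 0.754, Epsilon 0.658, Gamma 0.410, Zeta 0.378, Delta 0.128.
The surplus seats go to Alpha, Beta, Eta, Epsilon.

Alpha: 9, Beta: 12, Gamma: 5, Delta: 1, Epsilon: 14, Zeta: 7, Eta: 6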